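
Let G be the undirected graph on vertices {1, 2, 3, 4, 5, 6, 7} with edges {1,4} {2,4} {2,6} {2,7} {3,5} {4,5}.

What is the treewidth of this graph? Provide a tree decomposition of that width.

Each bag holds 2 vertices, so the decomposition has width 1, which upper-bounds the treewidth. Any graph with an edge has treewidth ≥ 1, and G has the edge 5–4. Combining the bounds, tw(G) = 1.

Treewidth 1.
One such decomposition:
Bags: B1 = {4, 5}  B2 = {2, 4}  B3 = {2, 7}  B4 = {1, 4}  B5 = {2, 6}  B6 = {3, 5}
Tree: B1–B2, B2–B3, B1–B4, B3–B5, B1–B6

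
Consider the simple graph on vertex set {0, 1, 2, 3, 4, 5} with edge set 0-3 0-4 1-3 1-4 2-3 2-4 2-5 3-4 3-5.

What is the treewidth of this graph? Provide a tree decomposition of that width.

Treewidth 2.
Bags: B1 = {2, 3, 4}  B2 = {0, 3, 4}  B3 = {1, 3, 4}  B4 = {2, 3, 5}
Tree: B1–B2, B2–B3, B1–B4

Each bag holds 3 vertices, so the decomposition has width 2, which upper-bounds the treewidth. On the other hand G contains the 3-clique {0, 3, 4}. A clique must lie in a single bag of any decomposition, so no decomposition can have width below 2. Hence tw(G) = 2 exactly.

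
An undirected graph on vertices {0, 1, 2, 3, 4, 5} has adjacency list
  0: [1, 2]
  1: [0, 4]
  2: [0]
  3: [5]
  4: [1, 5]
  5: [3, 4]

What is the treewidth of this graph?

1

A width-1 tree decomposition is:
Bags: B1 = {0, 2}  B2 = {0, 1}  B3 = {1, 4}  B4 = {4, 5}  B5 = {3, 5}
Tree: B1–B2, B2–B3, B3–B4, B4–B5
The largest bag has 2 vertices, giving width 1; this decomposition certifies tw(G) ≤ 1. Since G has at least one edge (e.g. 2–0), it is not an edgeless graph, so tw(G) ≥ 1. Combining the bounds, tw(G) = 1.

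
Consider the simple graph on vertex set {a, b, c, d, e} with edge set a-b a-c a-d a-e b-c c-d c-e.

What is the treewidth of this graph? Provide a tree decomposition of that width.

The largest bag has 3 vertices, giving width 2; this decomposition certifies tw(G) ≤ 2. Conversely, {a, c, d} is a clique of size 3, and the vertices of any clique must share a bag in every tree decomposition; so some bag has ≥ 3 vertices and tw(G) ≥ 2. The upper and lower bounds meet at 2, so that is the treewidth.

Treewidth 2.
One such decomposition:
Bags: B1 = {a, b, c}  B2 = {a, c, d}  B3 = {a, c, e}
Tree: B1–B2, B1–B3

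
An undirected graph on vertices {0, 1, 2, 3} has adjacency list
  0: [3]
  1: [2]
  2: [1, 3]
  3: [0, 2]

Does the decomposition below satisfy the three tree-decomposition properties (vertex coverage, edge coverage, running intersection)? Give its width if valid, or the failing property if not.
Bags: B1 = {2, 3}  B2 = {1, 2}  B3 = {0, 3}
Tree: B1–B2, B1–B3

Vertex coverage: the bags together contain {0, 1, 2, 3}, the full vertex set. Edge coverage: each edge of G has both endpoints in at least one bag. Running intersection: for every vertex, the bags containing it form a connected subtree. All three properties hold, so this is a valid tree decomposition of width max|bag| − 1 = 1, and hence tw(G) ≤ 1.

Yes; width 1.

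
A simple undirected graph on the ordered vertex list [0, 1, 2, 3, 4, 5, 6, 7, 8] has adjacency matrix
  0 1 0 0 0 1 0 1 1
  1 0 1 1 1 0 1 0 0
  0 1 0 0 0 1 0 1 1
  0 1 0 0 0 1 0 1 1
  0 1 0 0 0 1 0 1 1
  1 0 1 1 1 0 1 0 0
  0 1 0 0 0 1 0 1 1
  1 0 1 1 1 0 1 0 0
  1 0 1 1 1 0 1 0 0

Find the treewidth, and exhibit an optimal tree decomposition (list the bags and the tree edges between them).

Treewidth 4.
One optimal decomposition is:
Bags: B1 = {1, 3, 5, 7, 8}  B2 = {1, 5, 6, 7, 8}  B3 = {0, 1, 5, 7, 8}  B4 = {1, 2, 5, 7, 8}  B5 = {1, 4, 5, 7, 8}
Tree: B1–B2, B2–B3, B3–B4, B4–B5

Every bag has size at most 5, so the width is 5 − 1 = 4 and tw(G) ≤ 4. For the lower bound: the 5 vertex sets {3,5}, {6,7}, {0,1}, {8}, {2} are disjoint, each induces a connected subgraph, and every pair is joined by at least one edge of G. Contracting each set to a single vertex therefore yields K_{5} as a minor, and since treewidth is minor-monotone, tw(G) ≥ tw(K_{5}) = 4. Combining the bounds, tw(G) = 4.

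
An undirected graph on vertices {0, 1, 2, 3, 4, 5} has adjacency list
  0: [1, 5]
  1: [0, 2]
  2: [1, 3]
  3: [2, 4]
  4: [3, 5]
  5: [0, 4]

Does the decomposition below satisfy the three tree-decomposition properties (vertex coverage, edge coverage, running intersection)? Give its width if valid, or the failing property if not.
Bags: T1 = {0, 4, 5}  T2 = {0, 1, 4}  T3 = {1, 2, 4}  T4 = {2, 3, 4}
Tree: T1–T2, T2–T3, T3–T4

Yes; width 2.

Checking the three conditions: (i) the bags cover all of {0, 1, 2, 3, 4, 5}; (ii) for each edge, some bag contains both endpoints; (iii) the bags containing any fixed vertex form a subtree. All hold, so the decomposition is valid with width 3 − 1 = 2.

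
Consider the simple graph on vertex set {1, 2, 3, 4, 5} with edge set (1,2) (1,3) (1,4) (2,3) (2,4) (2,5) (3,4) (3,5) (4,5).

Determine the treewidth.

3

A width-3 tree decomposition is:
Bags: B1 = {1, 2, 3, 4}  B2 = {2, 3, 4, 5}
Tree: B1–B2
Every bag has size at most 4, so the width is 4 − 1 = 3 and tw(G) ≤ 3. On the other hand G contains the 4-clique {1, 2, 3, 4}. A clique must lie in a single bag of any decomposition, so no decomposition can have width below 3. Hence tw(G) = 3 exactly.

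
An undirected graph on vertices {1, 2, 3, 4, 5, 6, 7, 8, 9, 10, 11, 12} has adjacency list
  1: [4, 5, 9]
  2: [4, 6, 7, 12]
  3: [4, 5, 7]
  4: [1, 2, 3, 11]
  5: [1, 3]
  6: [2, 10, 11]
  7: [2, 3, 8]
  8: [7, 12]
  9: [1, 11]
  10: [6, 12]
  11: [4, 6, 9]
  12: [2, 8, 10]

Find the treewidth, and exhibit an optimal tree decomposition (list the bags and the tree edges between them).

Every bag has size at most 4, so the width is 4 − 1 = 3 and tw(G) ≤ 3. For the lower bound: the 4 vertex sets {8,10,12}, {6}, {2}, {3,4,7,11} are disjoint, each induces a connected subgraph, and every pair is joined by at least one edge of G. Contracting each set to a single vertex therefore yields K_{4} as a minor, and since treewidth is minor-monotone, tw(G) ≥ tw(K_{4}) = 3. Therefore the treewidth is 3.

Treewidth 3.
One optimal decomposition is:
Bags: B1 = {6, 8, 10, 12}  B2 = {2, 6, 8, 12}  B3 = {2, 6, 7, 8}  B4 = {2, 6, 7, 11}  B5 = {2, 4, 7, 11}  B6 = {3, 4, 7, 11}  B7 = {3, 4, 9, 11}  B8 = {1, 3, 4, 9}  B9 = {1, 3, 5, 9}
Tree: B1–B2, B2–B3, B3–B4, B4–B5, B5–B6, B6–B7, B7–B8, B8–B9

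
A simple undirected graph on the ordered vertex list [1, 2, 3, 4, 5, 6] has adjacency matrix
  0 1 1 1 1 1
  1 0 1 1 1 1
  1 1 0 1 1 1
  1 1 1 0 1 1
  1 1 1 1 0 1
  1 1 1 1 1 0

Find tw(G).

5

A width-5 tree decomposition is:
Bags: B1 = {1, 2, 3, 4, 5, 6}
Tree: (single bag)
With just one bag of size 6, the width is 6 − 1 = 5, so tw(G) ≤ 5. Conversely, {1, 2, 3, 4, 5, 6} is a clique of size 6, and the vertices of any clique must share a bag in every tree decomposition; so some bag has ≥ 6 vertices and tw(G) ≥ 5. Combining the bounds, tw(G) = 5.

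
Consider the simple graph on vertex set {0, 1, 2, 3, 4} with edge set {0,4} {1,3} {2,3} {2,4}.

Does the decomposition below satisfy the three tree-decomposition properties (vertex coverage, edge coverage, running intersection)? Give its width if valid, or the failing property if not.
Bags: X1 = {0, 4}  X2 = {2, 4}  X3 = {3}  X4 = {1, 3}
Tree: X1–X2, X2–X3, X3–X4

No — edge (2,3) lies in no bag.

A tree decomposition must satisfy three properties: every vertex lies in some bag; for every edge, both endpoints lie together in some bag; and for every vertex, the bags containing it form a connected subtree. Here edge (2,3) lies in no bag, so the decomposition is invalid.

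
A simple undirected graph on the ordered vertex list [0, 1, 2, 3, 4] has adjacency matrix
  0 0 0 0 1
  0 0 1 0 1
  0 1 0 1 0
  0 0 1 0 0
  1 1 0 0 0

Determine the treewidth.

A width-1 tree decomposition is:
Bags: B1 = {2, 3}  B2 = {1, 2}  B3 = {1, 4}  B4 = {0, 4}
Tree: B1–B2, B2–B3, B3–B4
The largest bag has 2 vertices, giving width 1; this decomposition certifies tw(G) ≤ 1. Any graph with an edge has treewidth ≥ 1, and G has the edge 3–2. Combining the bounds, tw(G) = 1.

1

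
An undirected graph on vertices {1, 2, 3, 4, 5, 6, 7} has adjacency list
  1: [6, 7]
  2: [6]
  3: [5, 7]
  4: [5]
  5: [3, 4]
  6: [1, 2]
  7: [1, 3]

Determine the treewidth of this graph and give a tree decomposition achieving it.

Each bag holds 2 vertices, so the decomposition has width 1, which upper-bounds the treewidth. G has an edge, so its treewidth is at least 1. Hence tw(G) = 1 exactly.

Treewidth 1.
One optimal decomposition is:
Bags: B1 = {4, 5}  B2 = {3, 5}  B3 = {3, 7}  B4 = {1, 7}  B5 = {1, 6}  B6 = {2, 6}
Tree: B1–B2, B2–B3, B3–B4, B4–B5, B5–B6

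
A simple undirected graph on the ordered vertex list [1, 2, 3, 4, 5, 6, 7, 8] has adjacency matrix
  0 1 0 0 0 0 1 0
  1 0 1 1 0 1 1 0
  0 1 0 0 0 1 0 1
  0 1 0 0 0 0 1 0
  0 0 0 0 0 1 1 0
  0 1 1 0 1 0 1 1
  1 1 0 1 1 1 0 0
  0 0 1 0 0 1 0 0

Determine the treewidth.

A width-2 tree decomposition is:
Bags: B1 = {1, 2, 7}  B2 = {2, 6, 7}  B3 = {2, 3, 6}  B4 = {5, 6, 7}  B5 = {3, 6, 8}  B6 = {2, 4, 7}
Tree: B1–B2, B2–B3, B2–B4, B3–B5, B1–B6
The largest bag has 3 vertices, giving width 2; this decomposition certifies tw(G) ≤ 2. Conversely, {3, 6, 8} is a clique of size 3, and the vertices of any clique must share a bag in every tree decomposition; so some bag has ≥ 3 vertices and tw(G) ≥ 2. Hence tw(G) = 2 exactly.

2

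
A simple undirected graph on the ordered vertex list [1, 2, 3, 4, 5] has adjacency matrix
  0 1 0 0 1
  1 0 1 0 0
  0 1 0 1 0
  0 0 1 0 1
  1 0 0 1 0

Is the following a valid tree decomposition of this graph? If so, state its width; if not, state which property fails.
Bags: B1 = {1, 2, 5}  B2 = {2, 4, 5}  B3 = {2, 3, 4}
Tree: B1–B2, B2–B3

Every vertex of G appears in some bag (union = {1, 2, 3, 4, 5}); every edge is covered by a bag; and for each vertex v the set of bags containing v is connected in the bag tree. The decomposition is therefore valid. The largest bag has 3 vertices, so the width is 2.

Yes; width 2.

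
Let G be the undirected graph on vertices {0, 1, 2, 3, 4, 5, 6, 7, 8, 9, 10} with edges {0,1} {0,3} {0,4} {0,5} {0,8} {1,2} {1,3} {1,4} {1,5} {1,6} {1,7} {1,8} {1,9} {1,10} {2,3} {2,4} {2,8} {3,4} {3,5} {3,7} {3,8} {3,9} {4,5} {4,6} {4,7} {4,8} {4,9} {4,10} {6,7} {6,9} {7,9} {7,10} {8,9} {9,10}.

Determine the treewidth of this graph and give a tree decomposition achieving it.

Treewidth 4.
Bags: B1 = {1, 3, 4, 7, 9}  B2 = {1, 3, 4, 8, 9}  B3 = {1, 4, 7, 9, 10}  B4 = {1, 2, 3, 4, 8}  B5 = {0, 1, 3, 4, 8}  B6 = {1, 4, 6, 7, 9}  B7 = {0, 1, 3, 4, 5}
Tree: B1–B2, B1–B3, B2–B4, B2–B5, B1–B6, B5–B7

The largest bag has 5 vertices, giving width 4; this decomposition certifies tw(G) ≤ 4. On the other hand G contains the 5-clique {1, 4, 7, 9, 10}. A clique must lie in a single bag of any decomposition, so no decomposition can have width below 4. The upper and lower bounds meet at 4, so that is the treewidth.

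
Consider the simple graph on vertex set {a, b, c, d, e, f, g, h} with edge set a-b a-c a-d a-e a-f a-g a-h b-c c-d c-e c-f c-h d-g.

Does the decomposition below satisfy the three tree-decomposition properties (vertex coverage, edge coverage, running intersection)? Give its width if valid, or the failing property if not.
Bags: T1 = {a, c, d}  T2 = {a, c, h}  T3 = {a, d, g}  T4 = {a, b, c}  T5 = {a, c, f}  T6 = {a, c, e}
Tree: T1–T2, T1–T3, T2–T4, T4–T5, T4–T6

Yes; width 2.

Checking the three conditions: (i) the bags cover all of {a, b, c, d, e, f, g, h}; (ii) for each edge, some bag contains both endpoints; (iii) the bags containing any fixed vertex form a subtree. All hold, so the decomposition is valid with width 3 − 1 = 2.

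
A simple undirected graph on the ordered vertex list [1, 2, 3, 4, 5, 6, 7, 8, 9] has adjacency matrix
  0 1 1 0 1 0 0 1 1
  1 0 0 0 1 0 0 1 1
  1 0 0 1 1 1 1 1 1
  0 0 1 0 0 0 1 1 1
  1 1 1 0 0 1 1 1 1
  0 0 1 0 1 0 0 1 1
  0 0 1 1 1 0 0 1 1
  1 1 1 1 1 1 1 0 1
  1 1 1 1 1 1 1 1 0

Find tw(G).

4

A width-4 tree decomposition is:
Bags: B1 = {3, 5, 6, 8, 9}  B2 = {1, 3, 5, 8, 9}  B3 = {3, 5, 7, 8, 9}  B4 = {3, 4, 7, 8, 9}  B5 = {1, 2, 5, 8, 9}
Tree: B1–B2, B2–B3, B3–B4, B2–B5
Each bag holds 5 vertices, so the decomposition has width 4, which upper-bounds the treewidth. On the other hand G contains the 5-clique {1, 2, 5, 8, 9}. A clique must lie in a single bag of any decomposition, so no decomposition can have width below 4. The upper and lower bounds meet at 4, so that is the treewidth.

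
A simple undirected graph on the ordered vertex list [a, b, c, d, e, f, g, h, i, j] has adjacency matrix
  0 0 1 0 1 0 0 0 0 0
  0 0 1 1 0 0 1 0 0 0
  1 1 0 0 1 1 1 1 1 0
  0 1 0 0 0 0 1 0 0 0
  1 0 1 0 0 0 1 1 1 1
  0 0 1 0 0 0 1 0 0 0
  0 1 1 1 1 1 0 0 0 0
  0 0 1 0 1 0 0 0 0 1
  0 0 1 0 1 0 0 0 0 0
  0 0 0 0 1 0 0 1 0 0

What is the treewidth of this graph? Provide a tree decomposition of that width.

The largest bag has 3 vertices, giving width 2; this decomposition certifies tw(G) ≤ 2. For the lower bound, the 3 vertices {b, d, g} are pairwise adjacent, and any tree decomposition puts a clique entirely inside one bag — forcing width ≥ 2. Combining the bounds, tw(G) = 2.

Treewidth 2.
One such decomposition:
Bags: B1 = {c, e, h}  B2 = {c, e, g}  B3 = {c, e, i}  B4 = {c, f, g}  B5 = {b, c, g}  B6 = {a, c, e}  B7 = {e, h, j}  B8 = {b, d, g}
Tree: B1–B2, B2–B3, B2–B4, B4–B5, B1–B6, B1–B7, B5–B8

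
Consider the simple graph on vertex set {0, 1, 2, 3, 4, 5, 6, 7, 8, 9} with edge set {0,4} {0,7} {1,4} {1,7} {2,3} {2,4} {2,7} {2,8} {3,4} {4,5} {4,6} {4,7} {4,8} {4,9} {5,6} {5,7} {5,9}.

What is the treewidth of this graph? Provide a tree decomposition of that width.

Treewidth 2.
Bags: B1 = {4, 5, 7}  B2 = {4, 5, 9}  B3 = {0, 4, 7}  B4 = {2, 4, 7}  B5 = {2, 3, 4}  B6 = {2, 4, 8}  B7 = {4, 5, 6}  B8 = {1, 4, 7}
Tree: B1–B2, B1–B3, B3–B4, B4–B5, B5–B6, B1–B7, B1–B8

Each bag holds 3 vertices, so the decomposition has width 2, which upper-bounds the treewidth. On the other hand G contains the 3-clique {2, 3, 4}. A clique must lie in a single bag of any decomposition, so no decomposition can have width below 2. The upper and lower bounds meet at 2, so that is the treewidth.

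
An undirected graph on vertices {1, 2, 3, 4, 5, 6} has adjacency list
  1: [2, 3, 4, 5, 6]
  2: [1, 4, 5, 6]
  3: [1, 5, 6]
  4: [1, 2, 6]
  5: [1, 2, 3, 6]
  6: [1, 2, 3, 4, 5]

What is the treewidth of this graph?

3

A width-3 tree decomposition is:
Bags: B1 = {1, 2, 5, 6}  B2 = {1, 2, 4, 6}  B3 = {1, 3, 5, 6}
Tree: B1–B2, B1–B3
Each bag holds 4 vertices, so the decomposition has width 3, which upper-bounds the treewidth. Conversely, {1, 2, 4, 6} is a clique of size 4, and the vertices of any clique must share a bag in every tree decomposition; so some bag has ≥ 4 vertices and tw(G) ≥ 3. Therefore the treewidth is 3.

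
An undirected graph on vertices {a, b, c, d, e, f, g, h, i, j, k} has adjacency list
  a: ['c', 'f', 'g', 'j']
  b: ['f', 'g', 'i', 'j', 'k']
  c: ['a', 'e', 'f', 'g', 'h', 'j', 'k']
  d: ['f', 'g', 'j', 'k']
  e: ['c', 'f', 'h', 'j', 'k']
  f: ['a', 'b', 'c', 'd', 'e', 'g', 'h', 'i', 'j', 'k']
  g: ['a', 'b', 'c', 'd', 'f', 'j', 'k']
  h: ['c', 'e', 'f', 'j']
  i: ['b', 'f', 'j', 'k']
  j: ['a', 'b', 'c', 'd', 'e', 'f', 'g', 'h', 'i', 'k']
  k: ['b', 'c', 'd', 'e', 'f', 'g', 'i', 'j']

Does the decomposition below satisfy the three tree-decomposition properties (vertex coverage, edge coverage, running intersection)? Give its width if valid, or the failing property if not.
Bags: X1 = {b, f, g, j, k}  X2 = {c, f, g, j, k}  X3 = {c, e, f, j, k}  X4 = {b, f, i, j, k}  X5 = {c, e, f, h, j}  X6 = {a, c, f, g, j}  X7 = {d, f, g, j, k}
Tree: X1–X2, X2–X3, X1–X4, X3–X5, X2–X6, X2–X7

Yes; width 4.

Vertex coverage: the bags together contain {a, b, c, d, e, f, g, h, i, j, k}, the full vertex set. Edge coverage: each edge of G has both endpoints in at least one bag. Running intersection: for every vertex, the bags containing it form a connected subtree. All three properties hold, so this is a valid tree decomposition of width max|bag| − 1 = 4, and hence tw(G) ≤ 4.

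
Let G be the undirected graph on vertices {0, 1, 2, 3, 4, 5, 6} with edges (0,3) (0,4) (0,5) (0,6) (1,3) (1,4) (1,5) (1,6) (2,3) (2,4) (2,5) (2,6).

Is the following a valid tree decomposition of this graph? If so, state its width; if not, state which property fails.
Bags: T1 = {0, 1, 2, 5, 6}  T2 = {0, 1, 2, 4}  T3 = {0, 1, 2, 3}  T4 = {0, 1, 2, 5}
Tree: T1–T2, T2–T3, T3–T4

No — bags containing vertex 5 are not connected in the tree.

A tree decomposition must satisfy three properties: every vertex lies in some bag; for every edge, both endpoints lie together in some bag; and for every vertex, the bags containing it form a connected subtree. Here bags containing vertex 5 are not connected in the tree, so the decomposition is invalid.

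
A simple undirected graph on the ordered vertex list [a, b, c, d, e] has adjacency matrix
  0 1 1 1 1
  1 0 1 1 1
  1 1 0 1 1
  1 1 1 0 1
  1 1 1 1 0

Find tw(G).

4

A width-4 tree decomposition is:
Bags: B1 = {a, b, c, d, e}
Tree: (single bag)
With just one bag of size 5, the width is 5 − 1 = 4, so tw(G) ≤ 4. Conversely, {a, b, c, d, e} is a clique of size 5, and the vertices of any clique must share a bag in every tree decomposition; so some bag has ≥ 5 vertices and tw(G) ≥ 4. The upper and lower bounds meet at 4, so that is the treewidth.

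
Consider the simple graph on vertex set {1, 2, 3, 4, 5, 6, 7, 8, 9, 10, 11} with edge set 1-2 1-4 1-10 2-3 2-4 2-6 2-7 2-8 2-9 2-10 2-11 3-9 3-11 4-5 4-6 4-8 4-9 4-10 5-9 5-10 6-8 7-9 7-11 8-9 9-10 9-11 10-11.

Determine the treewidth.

A width-3 tree decomposition is:
Bags: B1 = {2, 4, 9, 10}  B2 = {1, 2, 4, 10}  B3 = {2, 9, 10, 11}  B4 = {2, 3, 9, 11}  B5 = {2, 4, 8, 9}  B6 = {2, 4, 6, 8}  B7 = {2, 7, 9, 11}  B8 = {4, 5, 9, 10}
Tree: B1–B2, B1–B3, B3–B4, B1–B5, B5–B6, B3–B7, B1–B8
Each bag holds 4 vertices, so the decomposition has width 3, which upper-bounds the treewidth. Conversely, {1, 2, 4, 10} is a clique of size 4, and the vertices of any clique must share a bag in every tree decomposition; so some bag has ≥ 4 vertices and tw(G) ≥ 3. Therefore the treewidth is 3.

3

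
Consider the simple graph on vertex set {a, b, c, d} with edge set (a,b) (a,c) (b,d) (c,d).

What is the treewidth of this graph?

2

A width-2 tree decomposition is:
Bags: B1 = {a, b, d}  B2 = {a, c, d}
Tree: B1–B2
The largest bag has 3 vertices, giving width 2; this decomposition certifies tw(G) ≤ 2. The edges d–b–a–c–d form a cycle, so G is not a tree and its treewidth is at least 2. Hence tw(G) = 2 exactly.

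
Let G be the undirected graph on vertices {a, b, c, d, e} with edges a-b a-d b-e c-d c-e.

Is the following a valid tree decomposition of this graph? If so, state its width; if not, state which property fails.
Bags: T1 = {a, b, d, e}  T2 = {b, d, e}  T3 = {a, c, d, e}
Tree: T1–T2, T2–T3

A tree decomposition must satisfy three properties: every vertex lies in some bag; for every edge, both endpoints lie together in some bag; and for every vertex, the bags containing it form a connected subtree. Here bags containing vertex a are not connected in the tree, so the decomposition is invalid.

No — bags containing vertex a are not connected in the tree.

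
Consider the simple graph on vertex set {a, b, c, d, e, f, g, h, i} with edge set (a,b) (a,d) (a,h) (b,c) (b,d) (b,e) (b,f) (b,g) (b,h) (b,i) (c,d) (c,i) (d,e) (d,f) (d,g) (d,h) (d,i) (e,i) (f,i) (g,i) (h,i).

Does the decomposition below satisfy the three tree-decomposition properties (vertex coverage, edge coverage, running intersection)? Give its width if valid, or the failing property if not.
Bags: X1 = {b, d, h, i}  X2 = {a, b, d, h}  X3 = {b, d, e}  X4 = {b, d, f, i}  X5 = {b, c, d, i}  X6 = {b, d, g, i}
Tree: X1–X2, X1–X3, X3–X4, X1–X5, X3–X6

No — edge (i,e) lies in no bag.

A tree decomposition must satisfy three properties: every vertex lies in some bag; for every edge, both endpoints lie together in some bag; and for every vertex, the bags containing it form a connected subtree. Here edge (i,e) lies in no bag, so the decomposition is invalid.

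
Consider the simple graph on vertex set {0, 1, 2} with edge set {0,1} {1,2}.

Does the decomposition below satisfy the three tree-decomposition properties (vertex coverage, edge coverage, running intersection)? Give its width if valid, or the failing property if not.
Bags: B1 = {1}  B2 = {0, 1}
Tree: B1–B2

A tree decomposition must satisfy three properties: every vertex lies in some bag; for every edge, both endpoints lie together in some bag; and for every vertex, the bags containing it form a connected subtree. Here vertex 2 appears in no bag, so the decomposition is invalid.

No — vertex 2 appears in no bag.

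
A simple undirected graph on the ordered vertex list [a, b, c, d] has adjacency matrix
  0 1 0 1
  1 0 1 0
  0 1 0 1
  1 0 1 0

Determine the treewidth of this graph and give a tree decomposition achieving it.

Treewidth 2.
Bags: B1 = {a, b, c}  B2 = {a, c, d}
Tree: B1–B2

Each bag holds 3 vertices, so the decomposition has width 2, which upper-bounds the treewidth. The edges a–b–c–d–a form a cycle, so G is not a tree and its treewidth is at least 2. Therefore the treewidth is 2.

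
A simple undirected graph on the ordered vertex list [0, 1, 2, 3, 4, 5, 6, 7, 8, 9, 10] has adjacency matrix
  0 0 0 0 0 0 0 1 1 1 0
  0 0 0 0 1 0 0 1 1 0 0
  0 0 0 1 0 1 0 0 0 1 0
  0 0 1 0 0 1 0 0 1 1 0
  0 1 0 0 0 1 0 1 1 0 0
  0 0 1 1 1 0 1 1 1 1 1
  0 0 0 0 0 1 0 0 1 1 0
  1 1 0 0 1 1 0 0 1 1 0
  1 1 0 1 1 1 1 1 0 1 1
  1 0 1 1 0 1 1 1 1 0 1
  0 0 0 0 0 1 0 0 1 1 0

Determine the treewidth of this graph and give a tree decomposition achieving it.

Each bag holds 4 vertices, so the decomposition has width 3, which upper-bounds the treewidth. For the lower bound, the 4 vertices {0, 7, 8, 9} are pairwise adjacent, and any tree decomposition puts a clique entirely inside one bag — forcing width ≥ 3. Therefore the treewidth is 3.

Treewidth 3.
Bags: B1 = {5, 7, 8, 9}  B2 = {4, 5, 7, 8}  B3 = {3, 5, 8, 9}  B4 = {0, 7, 8, 9}  B5 = {1, 4, 7, 8}  B6 = {5, 6, 8, 9}  B7 = {5, 8, 9, 10}  B8 = {2, 3, 5, 9}
Tree: B1–B2, B1–B3, B1–B4, B2–B5, B1–B6, B1–B7, B3–B8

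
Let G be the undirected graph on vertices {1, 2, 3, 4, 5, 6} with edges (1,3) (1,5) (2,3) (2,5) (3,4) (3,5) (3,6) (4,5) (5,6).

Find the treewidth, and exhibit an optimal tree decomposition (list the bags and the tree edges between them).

Treewidth 2.
One optimal decomposition is:
Bags: B1 = {3, 4, 5}  B2 = {1, 3, 5}  B3 = {2, 3, 5}  B4 = {3, 5, 6}
Tree: B1–B2, B2–B3, B2–B4

The largest bag has 3 vertices, giving width 2; this decomposition certifies tw(G) ≤ 2. On the other hand G contains the 3-clique {1, 3, 5}. A clique must lie in a single bag of any decomposition, so no decomposition can have width below 2. Therefore the treewidth is 2.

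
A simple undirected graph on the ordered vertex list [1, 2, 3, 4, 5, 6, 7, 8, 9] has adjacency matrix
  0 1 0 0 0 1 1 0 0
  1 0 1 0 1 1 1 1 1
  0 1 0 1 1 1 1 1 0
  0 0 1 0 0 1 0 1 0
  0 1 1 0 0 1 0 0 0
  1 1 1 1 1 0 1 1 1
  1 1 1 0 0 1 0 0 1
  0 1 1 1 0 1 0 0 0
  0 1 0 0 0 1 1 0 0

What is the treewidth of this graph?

A width-3 tree decomposition is:
Bags: B1 = {2, 3, 6, 7}  B2 = {2, 6, 7, 9}  B3 = {1, 2, 6, 7}  B4 = {2, 3, 6, 8}  B5 = {2, 3, 5, 6}  B6 = {3, 4, 6, 8}
Tree: B1–B2, B1–B3, B1–B4, B4–B5, B4–B6
Each bag holds 4 vertices, so the decomposition has width 3, which upper-bounds the treewidth. Conversely, {1, 2, 6, 7} is a clique of size 4, and the vertices of any clique must share a bag in every tree decomposition; so some bag has ≥ 4 vertices and tw(G) ≥ 3. Combining the bounds, tw(G) = 3.

3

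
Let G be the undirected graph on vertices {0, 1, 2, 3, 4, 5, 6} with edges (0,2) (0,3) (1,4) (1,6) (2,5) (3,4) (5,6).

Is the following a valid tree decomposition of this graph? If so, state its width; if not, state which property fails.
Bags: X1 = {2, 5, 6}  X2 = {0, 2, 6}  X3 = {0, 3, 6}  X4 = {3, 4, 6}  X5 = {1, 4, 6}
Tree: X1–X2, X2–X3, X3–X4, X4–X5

Yes; width 2.

Every vertex of G appears in some bag (union = {0, 1, 2, 3, 4, 5, 6}); every edge is covered by a bag; and for each vertex v the set of bags containing v is connected in the bag tree. The decomposition is therefore valid. The largest bag has 3 vertices, so the width is 2.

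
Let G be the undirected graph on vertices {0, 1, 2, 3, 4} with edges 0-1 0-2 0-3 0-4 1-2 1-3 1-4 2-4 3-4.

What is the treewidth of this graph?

3

A width-3 tree decomposition is:
Bags: B1 = {0, 1, 3, 4}  B2 = {0, 1, 2, 4}
Tree: B1–B2
Every bag has size at most 4, so the width is 4 − 1 = 3 and tw(G) ≤ 3. On the other hand G contains the 4-clique {0, 1, 2, 4}. A clique must lie in a single bag of any decomposition, so no decomposition can have width below 3. Combining the bounds, tw(G) = 3.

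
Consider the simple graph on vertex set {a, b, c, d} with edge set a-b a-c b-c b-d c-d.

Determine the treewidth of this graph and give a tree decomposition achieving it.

The largest bag has 3 vertices, giving width 2; this decomposition certifies tw(G) ≤ 2. On the other hand G contains the 3-clique {b, c, d}. A clique must lie in a single bag of any decomposition, so no decomposition can have width below 2. The upper and lower bounds meet at 2, so that is the treewidth.

Treewidth 2.
One such decomposition:
Bags: B1 = {b, c, d}  B2 = {a, b, c}
Tree: B1–B2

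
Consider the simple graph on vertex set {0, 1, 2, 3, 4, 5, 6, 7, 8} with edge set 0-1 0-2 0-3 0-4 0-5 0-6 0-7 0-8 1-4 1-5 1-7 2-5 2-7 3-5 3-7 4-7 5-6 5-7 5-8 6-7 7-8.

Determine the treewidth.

A width-3 tree decomposition is:
Bags: B1 = {0, 5, 7, 8}  B2 = {0, 3, 5, 7}  B3 = {0, 2, 5, 7}  B4 = {0, 5, 6, 7}  B5 = {0, 1, 5, 7}  B6 = {0, 1, 4, 7}
Tree: B1–B2, B1–B3, B2–B4, B4–B5, B5–B6
Each bag holds 4 vertices, so the decomposition has width 3, which upper-bounds the treewidth. For the lower bound, the 4 vertices {0, 1, 4, 7} are pairwise adjacent, and any tree decomposition puts a clique entirely inside one bag — forcing width ≥ 3. Combining the bounds, tw(G) = 3.

3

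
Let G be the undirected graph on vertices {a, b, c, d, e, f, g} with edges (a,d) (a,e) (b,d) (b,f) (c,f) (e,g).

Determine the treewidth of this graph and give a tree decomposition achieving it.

The largest bag has 2 vertices, giving width 1; this decomposition certifies tw(G) ≤ 1. Any graph with an edge has treewidth ≥ 1, and G has the edge g–e. Therefore the treewidth is 1.

Treewidth 1.
Bags: B1 = {e, g}  B2 = {a, e}  B3 = {a, d}  B4 = {b, d}  B5 = {b, f}  B6 = {c, f}
Tree: B1–B2, B2–B3, B3–B4, B4–B5, B5–B6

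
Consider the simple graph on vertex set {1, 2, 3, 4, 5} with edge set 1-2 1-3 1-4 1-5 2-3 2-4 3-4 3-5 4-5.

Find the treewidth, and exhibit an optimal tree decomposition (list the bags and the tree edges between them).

Treewidth 3.
Bags: B1 = {1, 3, 4, 5}  B2 = {1, 2, 3, 4}
Tree: B1–B2

The largest bag has 4 vertices, giving width 3; this decomposition certifies tw(G) ≤ 3. For the lower bound, the 4 vertices {1, 2, 3, 4} are pairwise adjacent, and any tree decomposition puts a clique entirely inside one bag — forcing width ≥ 3. Combining the bounds, tw(G) = 3.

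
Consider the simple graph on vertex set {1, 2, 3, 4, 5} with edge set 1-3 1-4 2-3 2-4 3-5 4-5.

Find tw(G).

2

A width-2 tree decomposition is:
Bags: B1 = {3, 4, 5}  B2 = {2, 3, 4}  B3 = {1, 3, 4}
Tree: B1–B2, B2–B3
The largest bag has 3 vertices, giving width 2; this decomposition certifies tw(G) ≤ 2. Since 5–3–2–4–5 is a cycle in G, G is not acyclic. Forests are exactly the graphs of treewidth ≤ 1, so tw(G) ≥ 2. Therefore the treewidth is 2.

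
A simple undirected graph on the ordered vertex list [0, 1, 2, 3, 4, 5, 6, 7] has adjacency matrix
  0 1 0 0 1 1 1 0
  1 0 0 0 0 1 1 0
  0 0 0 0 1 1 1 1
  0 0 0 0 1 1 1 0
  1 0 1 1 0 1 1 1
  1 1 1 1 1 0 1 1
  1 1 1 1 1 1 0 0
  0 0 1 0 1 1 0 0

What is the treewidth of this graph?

3

A width-3 tree decomposition is:
Bags: B1 = {2, 4, 5, 6}  B2 = {0, 4, 5, 6}  B3 = {3, 4, 5, 6}  B4 = {0, 1, 5, 6}  B5 = {2, 4, 5, 7}
Tree: B1–B2, B2–B3, B2–B4, B1–B5
Every bag has size at most 4, so the width is 4 − 1 = 3 and tw(G) ≤ 3. Conversely, {0, 1, 5, 6} is a clique of size 4, and the vertices of any clique must share a bag in every tree decomposition; so some bag has ≥ 4 vertices and tw(G) ≥ 3. Hence tw(G) = 3 exactly.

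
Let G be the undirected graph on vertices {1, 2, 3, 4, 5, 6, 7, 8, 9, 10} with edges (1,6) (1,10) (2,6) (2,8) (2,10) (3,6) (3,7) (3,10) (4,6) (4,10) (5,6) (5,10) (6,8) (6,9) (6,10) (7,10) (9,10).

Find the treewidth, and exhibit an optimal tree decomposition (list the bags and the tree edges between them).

Every bag has size at most 3, so the width is 3 − 1 = 2 and tw(G) ≤ 2. On the other hand G contains the 3-clique {2, 6, 8}. A clique must lie in a single bag of any decomposition, so no decomposition can have width below 2. The upper and lower bounds meet at 2, so that is the treewidth.

Treewidth 2.
Bags: B1 = {1, 6, 10}  B2 = {6, 9, 10}  B3 = {2, 6, 10}  B4 = {5, 6, 10}  B5 = {3, 6, 10}  B6 = {4, 6, 10}  B7 = {3, 7, 10}  B8 = {2, 6, 8}
Tree: B1–B2, B1–B3, B2–B4, B4–B5, B1–B6, B5–B7, B3–B8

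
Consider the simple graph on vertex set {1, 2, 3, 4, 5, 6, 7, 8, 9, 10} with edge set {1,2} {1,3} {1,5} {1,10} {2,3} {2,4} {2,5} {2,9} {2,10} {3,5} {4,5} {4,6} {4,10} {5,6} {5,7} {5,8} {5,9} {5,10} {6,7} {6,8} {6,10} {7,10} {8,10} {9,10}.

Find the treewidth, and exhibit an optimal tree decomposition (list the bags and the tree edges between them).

Treewidth 3.
Bags: B1 = {5, 6, 8, 10}  B2 = {4, 5, 6, 10}  B3 = {2, 4, 5, 10}  B4 = {2, 5, 9, 10}  B5 = {5, 6, 7, 10}  B6 = {1, 2, 5, 10}  B7 = {1, 2, 3, 5}
Tree: B1–B2, B2–B3, B3–B4, B2–B5, B3–B6, B6–B7

Each bag holds 4 vertices, so the decomposition has width 3, which upper-bounds the treewidth. For the lower bound, the 4 vertices {5, 6, 8, 10} are pairwise adjacent, and any tree decomposition puts a clique entirely inside one bag — forcing width ≥ 3. Combining the bounds, tw(G) = 3.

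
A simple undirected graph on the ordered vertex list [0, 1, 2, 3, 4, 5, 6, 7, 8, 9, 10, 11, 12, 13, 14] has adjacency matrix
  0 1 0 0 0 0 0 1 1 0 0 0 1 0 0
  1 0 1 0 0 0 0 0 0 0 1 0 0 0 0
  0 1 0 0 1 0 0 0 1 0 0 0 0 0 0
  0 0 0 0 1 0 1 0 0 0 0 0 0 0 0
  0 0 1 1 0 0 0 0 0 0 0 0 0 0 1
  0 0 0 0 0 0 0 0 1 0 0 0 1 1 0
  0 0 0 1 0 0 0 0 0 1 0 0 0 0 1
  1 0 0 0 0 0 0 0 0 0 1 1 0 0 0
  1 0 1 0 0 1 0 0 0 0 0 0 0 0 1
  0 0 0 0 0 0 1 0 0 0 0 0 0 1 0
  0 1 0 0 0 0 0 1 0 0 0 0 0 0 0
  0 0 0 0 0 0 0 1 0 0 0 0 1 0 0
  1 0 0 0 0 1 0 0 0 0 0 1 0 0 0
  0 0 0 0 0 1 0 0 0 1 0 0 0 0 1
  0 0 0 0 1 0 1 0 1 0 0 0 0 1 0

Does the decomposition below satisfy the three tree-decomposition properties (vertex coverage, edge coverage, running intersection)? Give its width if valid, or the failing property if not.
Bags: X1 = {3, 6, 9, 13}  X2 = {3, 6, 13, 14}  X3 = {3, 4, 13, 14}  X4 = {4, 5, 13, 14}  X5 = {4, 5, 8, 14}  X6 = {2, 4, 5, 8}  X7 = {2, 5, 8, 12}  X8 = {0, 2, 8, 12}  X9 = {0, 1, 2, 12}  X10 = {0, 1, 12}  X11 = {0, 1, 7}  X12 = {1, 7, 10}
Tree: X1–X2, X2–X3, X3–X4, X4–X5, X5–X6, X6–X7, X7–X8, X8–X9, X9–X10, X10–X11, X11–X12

No — vertex 11 appears in no bag.

A tree decomposition must satisfy three properties: every vertex lies in some bag; for every edge, both endpoints lie together in some bag; and for every vertex, the bags containing it form a connected subtree. Here vertex 11 appears in no bag, so the decomposition is invalid.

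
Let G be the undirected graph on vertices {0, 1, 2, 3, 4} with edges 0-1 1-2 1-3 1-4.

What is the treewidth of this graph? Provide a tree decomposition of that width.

Treewidth 1.
One such decomposition:
Bags: B1 = {1, 2}  B2 = {1, 4}  B3 = {1, 3}  B4 = {0, 1}
Tree: B1–B2, B2–B3, B3–B4

Every bag has size at most 2, so the width is 2 − 1 = 1 and tw(G) ≤ 1. G has an edge, so its treewidth is at least 1. Combining the bounds, tw(G) = 1.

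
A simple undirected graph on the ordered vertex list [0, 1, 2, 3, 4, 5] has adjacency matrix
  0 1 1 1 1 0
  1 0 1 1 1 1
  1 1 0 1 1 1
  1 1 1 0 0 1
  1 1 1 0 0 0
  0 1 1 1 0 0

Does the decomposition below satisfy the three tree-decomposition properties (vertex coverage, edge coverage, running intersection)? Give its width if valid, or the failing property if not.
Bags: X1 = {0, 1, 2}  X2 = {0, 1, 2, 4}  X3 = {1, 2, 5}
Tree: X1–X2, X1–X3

No — vertex 3 appears in no bag.

A tree decomposition must satisfy three properties: every vertex lies in some bag; for every edge, both endpoints lie together in some bag; and for every vertex, the bags containing it form a connected subtree. Here vertex 3 appears in no bag, so the decomposition is invalid.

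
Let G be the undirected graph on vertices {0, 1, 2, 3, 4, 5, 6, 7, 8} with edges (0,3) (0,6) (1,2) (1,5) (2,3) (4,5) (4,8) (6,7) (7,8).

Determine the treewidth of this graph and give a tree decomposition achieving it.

Treewidth 2.
One optimal decomposition is:
Bags: B1 = {1, 2, 5}  B2 = {2, 4, 5}  B3 = {2, 4, 8}  B4 = {2, 7, 8}  B5 = {2, 6, 7}  B6 = {0, 2, 6}  B7 = {0, 2, 3}
Tree: B1–B2, B2–B3, B3–B4, B4–B5, B5–B6, B6–B7

Every bag has size at most 3, so the width is 3 − 1 = 2 and tw(G) ≤ 2. For the lower bound, G contains the cycle 2–1–5–4–8–7–6–0–3–2, so G is not a forest; only forests have treewidth ≤ 1, hence tw(G) ≥ 2. Hence tw(G) = 2 exactly.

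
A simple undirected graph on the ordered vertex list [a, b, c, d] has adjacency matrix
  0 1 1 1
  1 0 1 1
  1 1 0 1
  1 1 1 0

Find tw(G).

3

A width-3 tree decomposition is:
Bags: B1 = {a, b, c, d}
Tree: (single bag)
With just one bag of size 4, the width is 4 − 1 = 3, so tw(G) ≤ 3. For the lower bound, the 4 vertices {a, b, c, d} are pairwise adjacent, and any tree decomposition puts a clique entirely inside one bag — forcing width ≥ 3. The upper and lower bounds meet at 3, so that is the treewidth.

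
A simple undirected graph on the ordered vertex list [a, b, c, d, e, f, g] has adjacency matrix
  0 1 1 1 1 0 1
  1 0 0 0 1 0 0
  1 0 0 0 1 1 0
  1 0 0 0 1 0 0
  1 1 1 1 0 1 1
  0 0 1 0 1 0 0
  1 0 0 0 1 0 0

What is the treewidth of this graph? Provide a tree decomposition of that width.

Treewidth 2.
One such decomposition:
Bags: B1 = {a, c, e}  B2 = {a, d, e}  B3 = {a, e, g}  B4 = {a, b, e}  B5 = {c, e, f}
Tree: B1–B2, B2–B3, B2–B4, B1–B5

Each bag holds 3 vertices, so the decomposition has width 2, which upper-bounds the treewidth. For the lower bound, the 3 vertices {a, d, e} are pairwise adjacent, and any tree decomposition puts a clique entirely inside one bag — forcing width ≥ 2. The upper and lower bounds meet at 2, so that is the treewidth.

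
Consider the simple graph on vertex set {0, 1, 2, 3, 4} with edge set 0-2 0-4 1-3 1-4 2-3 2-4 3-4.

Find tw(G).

2

A width-2 tree decomposition is:
Bags: B1 = {2, 3, 4}  B2 = {1, 3, 4}  B3 = {0, 2, 4}
Tree: B1–B2, B1–B3
The largest bag has 3 vertices, giving width 2; this decomposition certifies tw(G) ≤ 2. On the other hand G contains the 3-clique {1, 3, 4}. A clique must lie in a single bag of any decomposition, so no decomposition can have width below 2. Combining the bounds, tw(G) = 2.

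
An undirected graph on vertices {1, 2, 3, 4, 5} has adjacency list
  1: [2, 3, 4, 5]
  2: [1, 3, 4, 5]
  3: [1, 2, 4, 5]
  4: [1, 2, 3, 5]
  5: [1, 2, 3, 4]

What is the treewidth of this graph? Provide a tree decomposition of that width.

With just one bag of size 5, the width is 5 − 1 = 4, so tw(G) ≤ 4. On the other hand G contains the 5-clique {1, 2, 3, 4, 5}. A clique must lie in a single bag of any decomposition, so no decomposition can have width below 4. Therefore the treewidth is 4.

Treewidth 4.
One optimal decomposition is:
Bags: B1 = {1, 2, 3, 4, 5}
Tree: (single bag)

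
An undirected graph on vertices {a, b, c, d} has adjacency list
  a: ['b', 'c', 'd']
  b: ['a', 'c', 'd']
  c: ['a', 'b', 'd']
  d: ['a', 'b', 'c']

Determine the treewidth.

A width-3 tree decomposition is:
Bags: B1 = {a, b, c, d}
Tree: (single bag)
A single bag containing all 4 vertices is trivially a valid decomposition of width 3. Conversely, {a, b, c, d} is a clique of size 4, and the vertices of any clique must share a bag in every tree decomposition; so some bag has ≥ 4 vertices and tw(G) ≥ 3. Therefore the treewidth is 3.

3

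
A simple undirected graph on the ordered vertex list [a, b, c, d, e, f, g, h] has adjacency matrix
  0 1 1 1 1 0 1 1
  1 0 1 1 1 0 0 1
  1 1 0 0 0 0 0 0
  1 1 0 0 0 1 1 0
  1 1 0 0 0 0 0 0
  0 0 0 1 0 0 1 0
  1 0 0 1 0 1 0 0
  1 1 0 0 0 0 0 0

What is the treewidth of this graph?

2

A width-2 tree decomposition is:
Bags: B1 = {a, b, c}  B2 = {a, b, e}  B3 = {a, b, d}  B4 = {a, d, g}  B5 = {d, f, g}  B6 = {a, b, h}
Tree: B1–B2, B2–B3, B3–B4, B4–B5, B2–B6
The largest bag has 3 vertices, giving width 2; this decomposition certifies tw(G) ≤ 2. Conversely, {a, d, g} is a clique of size 3, and the vertices of any clique must share a bag in every tree decomposition; so some bag has ≥ 3 vertices and tw(G) ≥ 2. Hence tw(G) = 2 exactly.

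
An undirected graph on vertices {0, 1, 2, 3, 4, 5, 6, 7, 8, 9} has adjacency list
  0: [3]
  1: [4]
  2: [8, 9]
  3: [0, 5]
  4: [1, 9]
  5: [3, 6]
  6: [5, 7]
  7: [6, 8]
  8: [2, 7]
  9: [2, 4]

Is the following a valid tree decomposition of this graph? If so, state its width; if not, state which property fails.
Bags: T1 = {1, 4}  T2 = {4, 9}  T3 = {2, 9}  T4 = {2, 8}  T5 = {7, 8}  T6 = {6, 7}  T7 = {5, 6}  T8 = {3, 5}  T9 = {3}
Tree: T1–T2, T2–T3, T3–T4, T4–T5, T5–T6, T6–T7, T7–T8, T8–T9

A tree decomposition must satisfy three properties: every vertex lies in some bag; for every edge, both endpoints lie together in some bag; and for every vertex, the bags containing it form a connected subtree. Here vertex 0 appears in no bag, so the decomposition is invalid.

No — vertex 0 appears in no bag.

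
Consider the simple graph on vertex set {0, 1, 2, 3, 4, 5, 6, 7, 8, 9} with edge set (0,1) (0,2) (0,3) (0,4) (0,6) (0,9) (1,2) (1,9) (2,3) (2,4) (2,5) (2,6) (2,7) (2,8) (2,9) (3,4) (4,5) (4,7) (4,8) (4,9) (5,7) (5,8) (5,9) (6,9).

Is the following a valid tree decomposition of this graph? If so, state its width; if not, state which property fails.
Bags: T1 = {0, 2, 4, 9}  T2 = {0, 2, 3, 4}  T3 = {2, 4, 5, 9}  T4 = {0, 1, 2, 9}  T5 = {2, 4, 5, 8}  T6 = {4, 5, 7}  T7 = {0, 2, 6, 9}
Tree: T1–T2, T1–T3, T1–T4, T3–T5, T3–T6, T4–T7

A tree decomposition must satisfy three properties: every vertex lies in some bag; for every edge, both endpoints lie together in some bag; and for every vertex, the bags containing it form a connected subtree. Here edge (2,7) lies in no bag, so the decomposition is invalid.

No — edge (2,7) lies in no bag.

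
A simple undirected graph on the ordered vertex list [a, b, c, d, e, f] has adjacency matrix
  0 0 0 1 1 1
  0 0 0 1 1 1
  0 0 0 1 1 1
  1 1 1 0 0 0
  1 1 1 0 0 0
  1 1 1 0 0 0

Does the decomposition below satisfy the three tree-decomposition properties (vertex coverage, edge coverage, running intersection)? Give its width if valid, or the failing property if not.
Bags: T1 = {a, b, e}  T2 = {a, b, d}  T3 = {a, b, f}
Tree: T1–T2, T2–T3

A tree decomposition must satisfy three properties: every vertex lies in some bag; for every edge, both endpoints lie together in some bag; and for every vertex, the bags containing it form a connected subtree. Here vertex c appears in no bag, so the decomposition is invalid.

No — vertex c appears in no bag.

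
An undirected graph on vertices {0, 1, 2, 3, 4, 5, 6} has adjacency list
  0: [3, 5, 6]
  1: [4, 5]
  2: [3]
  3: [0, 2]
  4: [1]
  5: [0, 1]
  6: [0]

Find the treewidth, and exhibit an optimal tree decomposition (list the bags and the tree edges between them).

Each bag holds 2 vertices, so the decomposition has width 1, which upper-bounds the treewidth. Any graph with an edge has treewidth ≥ 1, and G has the edge 0–3. Therefore the treewidth is 1.

Treewidth 1.
One optimal decomposition is:
Bags: B1 = {0, 3}  B2 = {2, 3}  B3 = {0, 5}  B4 = {1, 5}  B5 = {0, 6}  B6 = {1, 4}
Tree: B1–B2, B1–B3, B3–B4, B3–B5, B4–B6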